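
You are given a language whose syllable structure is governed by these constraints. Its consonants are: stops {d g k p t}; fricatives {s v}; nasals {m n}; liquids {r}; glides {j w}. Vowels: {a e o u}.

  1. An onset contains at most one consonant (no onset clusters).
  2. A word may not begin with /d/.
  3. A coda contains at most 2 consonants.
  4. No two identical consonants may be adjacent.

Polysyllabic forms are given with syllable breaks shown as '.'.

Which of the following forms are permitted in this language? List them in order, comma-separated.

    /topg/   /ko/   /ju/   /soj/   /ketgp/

/topg/ — σ1 onset /t/, coda /pg/ (2C) ok → permitted
/ko/ — σ1 onset /k/, coda /∅/ ok → permitted
/ju/ — σ1 onset /j/, coda /∅/ ok → permitted
/soj/ — σ1 onset /s/, coda /j/ ok → permitted
/ketgp/ — violates constraint 3: syllable 1 coda /tgp/ has 3 consonants (> 2) → not permitted

/topg/, /ko/, /ju/, /soj/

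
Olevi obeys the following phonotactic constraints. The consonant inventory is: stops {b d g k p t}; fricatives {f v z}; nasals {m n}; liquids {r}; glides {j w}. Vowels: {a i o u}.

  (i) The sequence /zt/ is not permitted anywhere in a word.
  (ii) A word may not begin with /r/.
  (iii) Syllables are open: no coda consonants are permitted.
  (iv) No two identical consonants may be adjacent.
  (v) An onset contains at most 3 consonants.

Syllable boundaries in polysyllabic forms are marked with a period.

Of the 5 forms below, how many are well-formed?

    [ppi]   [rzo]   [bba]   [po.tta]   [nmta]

1

[ppi] — violates constraint (iv): adjacent identical consonants /pp/ → ill-formed
[rzo] — violates constraint (ii): word begins with /r/ → ill-formed
[bba] — violates constraint (iv): adjacent identical consonants /bb/ → ill-formed
[po.tta] — violates constraint (iv): adjacent identical consonants /tt/ → ill-formed
[nmta] — σ1 onset /nmt/ (3C), coda /∅/ ok → well-formed
Well-formed: [nmta] → 1.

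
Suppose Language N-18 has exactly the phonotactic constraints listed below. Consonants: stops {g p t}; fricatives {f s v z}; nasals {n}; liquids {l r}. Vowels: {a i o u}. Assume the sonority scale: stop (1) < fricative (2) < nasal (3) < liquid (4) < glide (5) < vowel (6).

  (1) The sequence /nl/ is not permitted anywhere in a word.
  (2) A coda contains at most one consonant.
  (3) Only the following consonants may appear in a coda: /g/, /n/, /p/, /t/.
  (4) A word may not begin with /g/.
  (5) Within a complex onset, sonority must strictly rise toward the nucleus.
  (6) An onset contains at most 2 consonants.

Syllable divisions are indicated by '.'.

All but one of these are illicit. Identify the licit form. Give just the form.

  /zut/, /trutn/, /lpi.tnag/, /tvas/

/zut/ — σ1 onset /z/, coda /t/ ok → licit
/trutn/ — violates constraint 2: syllable 1 coda /tn/ has 2 consonants (> 1) → illicit
/lpi.tnag/ — violates constraint 5: syllable 1 onset /lp/: /l/ (liquid, 4) → /p/ (stop, 1) does not rise → illicit
/tvas/ — violates constraint 3: syllable 1 coda contains /s/, which is not a licensed coda consonant → illicit

/zut/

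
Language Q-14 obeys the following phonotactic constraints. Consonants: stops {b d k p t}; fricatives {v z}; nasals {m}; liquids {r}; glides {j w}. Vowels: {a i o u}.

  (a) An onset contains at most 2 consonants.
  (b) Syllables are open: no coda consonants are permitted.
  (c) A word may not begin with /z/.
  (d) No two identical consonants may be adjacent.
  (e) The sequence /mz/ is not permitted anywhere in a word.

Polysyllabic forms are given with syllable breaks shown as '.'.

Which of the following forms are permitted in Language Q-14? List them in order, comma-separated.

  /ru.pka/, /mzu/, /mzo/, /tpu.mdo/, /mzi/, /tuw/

/ru.pka/ — σ1 onset /r/, coda /∅/ ok; σ2 onset /pk/ (2C), coda /∅/ ok → permitted
/mzu/ — violates constraint (e): contains banned sequence /mz/ → not permitted
/mzo/ — violates constraint (e): contains banned sequence /mz/ → not permitted
/tpu.mdo/ — σ1 onset /tp/ (2C), coda /∅/ ok; σ2 onset /md/ (2C), coda /∅/ ok → permitted
/mzi/ — violates constraint (e): contains banned sequence /mz/ → not permitted
/tuw/ — violates constraint (b): syllable 1 coda /w/ has 1 consonant (> 0) → not permitted

/ru.pka/, /tpu.mdo/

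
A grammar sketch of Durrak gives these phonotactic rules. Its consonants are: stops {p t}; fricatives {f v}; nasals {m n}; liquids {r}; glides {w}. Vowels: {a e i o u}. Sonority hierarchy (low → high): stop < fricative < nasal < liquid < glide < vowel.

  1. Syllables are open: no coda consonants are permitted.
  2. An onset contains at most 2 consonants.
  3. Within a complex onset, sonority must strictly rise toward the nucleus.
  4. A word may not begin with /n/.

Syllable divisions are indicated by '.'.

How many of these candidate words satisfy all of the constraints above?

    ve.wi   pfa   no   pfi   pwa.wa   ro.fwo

ve.wi — σ1 onset /v/, coda /∅/ ok; σ2 onset /w/, coda /∅/ ok → well-formed
pfa — σ1 onset /pf/ (1→2 rises), coda /∅/ ok → well-formed
no — violates constraint 4: word begins with /n/ → ill-formed
pfi — σ1 onset /pf/ (1→2 rises), coda /∅/ ok → well-formed
pwa.wa — σ1 onset /pw/ (1→5 rises), coda /∅/ ok; σ2 onset /w/, coda /∅/ ok → well-formed
ro.fwo — σ1 onset /r/, coda /∅/ ok; σ2 onset /fw/ (2→5 rises), coda /∅/ ok → well-formed
Well-formed: ve.wi, pfa, pfi, pwa.wa, ro.fwo → 5.

5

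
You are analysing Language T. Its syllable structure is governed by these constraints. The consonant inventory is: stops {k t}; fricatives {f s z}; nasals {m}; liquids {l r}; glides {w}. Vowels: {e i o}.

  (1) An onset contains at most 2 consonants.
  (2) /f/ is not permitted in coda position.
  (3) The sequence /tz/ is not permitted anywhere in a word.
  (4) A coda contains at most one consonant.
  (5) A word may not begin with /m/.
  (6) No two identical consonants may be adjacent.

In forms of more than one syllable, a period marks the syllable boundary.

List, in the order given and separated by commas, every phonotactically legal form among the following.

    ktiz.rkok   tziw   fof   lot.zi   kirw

ktiz.rkok

ktiz.rkok — σ1 onset /kt/ (2C), coda /z/ ok; σ2 onset /rk/ (2C), coda /k/ ok → phonotactically legal
tziw — violates constraint 3: contains banned sequence /tz/ → phonotactically illegal
fof — violates constraint 2: syllable 1 coda contains /f/ → phonotactically illegal
lot.zi — violates constraint 3: contains banned sequence /tz/ → phonotactically illegal
kirw — violates constraint 4: syllable 1 coda /rw/ has 2 consonants (> 1) → phonotactically illegal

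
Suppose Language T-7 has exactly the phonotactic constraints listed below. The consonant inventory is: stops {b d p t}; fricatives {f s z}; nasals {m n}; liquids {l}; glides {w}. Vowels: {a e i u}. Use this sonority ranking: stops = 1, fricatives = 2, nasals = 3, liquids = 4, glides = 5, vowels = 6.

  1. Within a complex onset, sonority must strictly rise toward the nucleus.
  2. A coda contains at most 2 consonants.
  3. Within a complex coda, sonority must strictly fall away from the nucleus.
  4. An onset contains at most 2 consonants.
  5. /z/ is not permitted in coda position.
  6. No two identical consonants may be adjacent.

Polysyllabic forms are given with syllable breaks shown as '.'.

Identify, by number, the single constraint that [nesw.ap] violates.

[nesw.ap]: syllable 1 coda /sw/: /s/ (fricative, 2) → /w/ (glide, 5) does not fall.
This is a violation of constraint 3: "Within a complex coda, sonority must strictly fall away from the nucleus."
The remaining constraints (1, 2, 4, 5, 6) are satisfied.

3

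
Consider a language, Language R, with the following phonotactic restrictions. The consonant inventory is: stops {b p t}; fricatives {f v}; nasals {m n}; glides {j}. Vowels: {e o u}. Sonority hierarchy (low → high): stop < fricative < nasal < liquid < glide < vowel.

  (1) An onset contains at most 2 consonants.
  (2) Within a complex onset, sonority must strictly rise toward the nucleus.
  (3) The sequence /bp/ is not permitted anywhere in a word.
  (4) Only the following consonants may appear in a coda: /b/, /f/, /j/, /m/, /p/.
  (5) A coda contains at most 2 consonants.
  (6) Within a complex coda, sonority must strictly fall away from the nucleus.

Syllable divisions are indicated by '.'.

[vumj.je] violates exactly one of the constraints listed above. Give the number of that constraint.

[vumj.je]: syllable 1 coda /mj/: /m/ (nasal, 3) → /j/ (glide, 5) does not fall.
This is a violation of constraint 6: "Within a complex coda, sonority must strictly fall away from the nucleus."
The remaining constraints (1, 2, 3, 4, 5) are satisfied.

6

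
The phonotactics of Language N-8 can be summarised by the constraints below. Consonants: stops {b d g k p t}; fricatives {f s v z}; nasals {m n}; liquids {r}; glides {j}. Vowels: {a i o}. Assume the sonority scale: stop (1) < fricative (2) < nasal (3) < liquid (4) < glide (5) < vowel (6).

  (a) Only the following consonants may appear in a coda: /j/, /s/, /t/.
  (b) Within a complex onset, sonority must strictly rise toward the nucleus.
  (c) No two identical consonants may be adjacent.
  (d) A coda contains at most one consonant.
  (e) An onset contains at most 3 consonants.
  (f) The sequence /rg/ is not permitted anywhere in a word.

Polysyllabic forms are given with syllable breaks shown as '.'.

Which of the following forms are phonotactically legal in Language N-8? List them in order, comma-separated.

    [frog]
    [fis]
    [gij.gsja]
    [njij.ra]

[frog] — violates constraint (a): syllable 1 coda contains /g/, which is not a licensed coda consonant → phonotactically illegal
[fis] — σ1 onset /f/, coda /s/ ok → phonotactically legal
[gij.gsja] — σ1 onset /g/, coda /j/ ok; σ2 onset /gsj/ (1→2→5 rises), coda /∅/ ok → phonotactically legal
[njij.ra] — σ1 onset /nj/ (3→5 rises), coda /j/ ok; σ2 onset /r/, coda /∅/ ok → phonotactically legal

[fis], [gij.gsja], [njij.ra]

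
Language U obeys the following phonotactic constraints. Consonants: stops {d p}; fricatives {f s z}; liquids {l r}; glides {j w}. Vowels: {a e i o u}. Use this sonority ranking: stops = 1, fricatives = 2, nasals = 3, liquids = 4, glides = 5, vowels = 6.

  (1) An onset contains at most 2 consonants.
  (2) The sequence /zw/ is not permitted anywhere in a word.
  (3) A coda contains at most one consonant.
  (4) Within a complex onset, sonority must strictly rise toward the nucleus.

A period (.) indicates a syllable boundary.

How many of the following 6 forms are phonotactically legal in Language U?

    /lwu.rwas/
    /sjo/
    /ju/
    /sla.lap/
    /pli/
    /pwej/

6

/lwu.rwas/ — σ1 onset /lw/ (4→5 rises), coda /∅/ ok; σ2 onset /rw/ (4→5 rises), coda /s/ ok → phonotactically legal
/sjo/ — σ1 onset /sj/ (2→5 rises), coda /∅/ ok → phonotactically legal
/ju/ — σ1 onset /j/, coda /∅/ ok → phonotactically legal
/sla.lap/ — σ1 onset /sl/ (2→4 rises), coda /∅/ ok; σ2 onset /l/, coda /p/ ok → phonotactically legal
/pli/ — σ1 onset /pl/ (1→4 rises), coda /∅/ ok → phonotactically legal
/pwej/ — σ1 onset /pw/ (1→5 rises), coda /j/ ok → phonotactically legal
Phonotactically legal: /lwu.rwas/, /sjo/, /ju/, /sla.lap/, /pli/, /pwej/ → 6.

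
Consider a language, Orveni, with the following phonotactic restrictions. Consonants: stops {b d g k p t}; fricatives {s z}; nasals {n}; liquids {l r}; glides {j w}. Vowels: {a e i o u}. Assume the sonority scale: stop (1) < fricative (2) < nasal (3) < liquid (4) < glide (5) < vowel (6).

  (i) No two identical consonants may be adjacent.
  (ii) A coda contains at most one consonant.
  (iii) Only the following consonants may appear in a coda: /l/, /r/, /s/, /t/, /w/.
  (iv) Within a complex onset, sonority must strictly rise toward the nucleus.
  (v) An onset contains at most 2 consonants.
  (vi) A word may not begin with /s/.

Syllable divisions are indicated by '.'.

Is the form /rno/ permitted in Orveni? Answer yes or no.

/rno/ — violates constraint (iv): syllable 1 onset /rn/: /r/ (liquid, 4) → /n/ (nasal, 3) does not rise → not permitted

no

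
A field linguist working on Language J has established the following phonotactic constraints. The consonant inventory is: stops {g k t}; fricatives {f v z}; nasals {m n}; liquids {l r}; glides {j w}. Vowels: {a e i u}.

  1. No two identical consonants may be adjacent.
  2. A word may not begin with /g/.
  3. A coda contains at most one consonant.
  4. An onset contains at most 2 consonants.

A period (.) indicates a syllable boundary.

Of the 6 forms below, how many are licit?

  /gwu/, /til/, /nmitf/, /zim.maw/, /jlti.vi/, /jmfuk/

1

/gwu/ — violates constraint 2: word begins with /g/ → illicit
/til/ — σ1 onset /t/, coda /l/ ok → licit
/nmitf/ — violates constraint 3: syllable 1 coda /tf/ has 2 consonants (> 1) → illicit
/zim.maw/ — violates constraint 1: adjacent identical consonants /mm/ → illicit
/jlti.vi/ — violates constraint 4: syllable 1 onset /jlt/ has 3 consonants (> 2) → illicit
/jmfuk/ — violates constraint 4: syllable 1 onset /jmf/ has 3 consonants (> 2) → illicit
Licit: /til/ → 1.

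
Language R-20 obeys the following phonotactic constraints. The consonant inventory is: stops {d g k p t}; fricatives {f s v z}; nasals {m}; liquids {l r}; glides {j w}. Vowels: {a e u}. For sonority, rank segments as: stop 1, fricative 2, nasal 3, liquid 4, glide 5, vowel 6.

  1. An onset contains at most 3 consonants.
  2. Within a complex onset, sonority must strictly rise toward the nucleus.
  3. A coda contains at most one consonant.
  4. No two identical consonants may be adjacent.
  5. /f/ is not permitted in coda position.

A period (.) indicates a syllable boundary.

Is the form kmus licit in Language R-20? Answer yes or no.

kmus — σ1 onset /km/ (1→3 rises), coda /s/ ok → licit

yes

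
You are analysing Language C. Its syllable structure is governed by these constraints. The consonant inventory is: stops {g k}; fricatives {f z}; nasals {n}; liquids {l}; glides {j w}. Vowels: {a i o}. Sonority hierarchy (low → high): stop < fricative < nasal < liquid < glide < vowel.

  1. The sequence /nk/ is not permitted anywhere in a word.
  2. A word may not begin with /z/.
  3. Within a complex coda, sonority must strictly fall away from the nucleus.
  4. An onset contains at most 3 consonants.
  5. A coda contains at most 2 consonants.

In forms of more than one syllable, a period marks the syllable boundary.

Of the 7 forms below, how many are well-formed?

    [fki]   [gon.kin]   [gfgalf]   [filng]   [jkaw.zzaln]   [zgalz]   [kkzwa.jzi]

[fki] — σ1 onset /fk/ (2C), coda /∅/ ok → well-formed
[gon.kin] — violates constraint 1: contains banned sequence /nk/ → ill-formed
[gfgalf] — σ1 onset /gfg/ (3C), coda /lf/ (4→2 falls) ok → well-formed
[filng] — violates constraint 5: syllable 1 coda /lng/ has 3 consonants (> 2) → ill-formed
[jkaw.zzaln] — σ1 onset /jk/ (2C), coda /w/ ok; σ2 onset /zz/ (2C), coda /ln/ (4→3 falls) ok → well-formed
[zgalz] — violates constraint 2: word begins with /z/ → ill-formed
[kkzwa.jzi] — violates constraint 4: syllable 1 onset /kkzw/ has 4 consonants (> 3) → ill-formed
Well-formed: [fki], [gfgalf], [jkaw.zzaln] → 3.

3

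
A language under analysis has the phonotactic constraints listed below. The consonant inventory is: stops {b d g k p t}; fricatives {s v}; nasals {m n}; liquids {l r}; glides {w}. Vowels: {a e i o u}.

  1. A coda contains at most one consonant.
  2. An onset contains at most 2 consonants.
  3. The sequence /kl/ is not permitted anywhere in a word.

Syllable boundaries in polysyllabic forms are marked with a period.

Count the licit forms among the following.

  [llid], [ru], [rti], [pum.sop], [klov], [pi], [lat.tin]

6

[llid] — σ1 onset /ll/ (2C), coda /d/ ok → licit
[ru] — σ1 onset /r/, coda /∅/ ok → licit
[rti] — σ1 onset /rt/ (2C), coda /∅/ ok → licit
[pum.sop] — σ1 onset /p/, coda /m/ ok; σ2 onset /s/, coda /p/ ok → licit
[klov] — violates constraint 3: contains banned sequence /kl/ → illicit
[pi] — σ1 onset /p/, coda /∅/ ok → licit
[lat.tin] — σ1 onset /l/, coda /t/ ok; σ2 onset /t/, coda /n/ ok → licit
Licit: [llid], [ru], [rti], [pum.sop], [pi], [lat.tin] → 6.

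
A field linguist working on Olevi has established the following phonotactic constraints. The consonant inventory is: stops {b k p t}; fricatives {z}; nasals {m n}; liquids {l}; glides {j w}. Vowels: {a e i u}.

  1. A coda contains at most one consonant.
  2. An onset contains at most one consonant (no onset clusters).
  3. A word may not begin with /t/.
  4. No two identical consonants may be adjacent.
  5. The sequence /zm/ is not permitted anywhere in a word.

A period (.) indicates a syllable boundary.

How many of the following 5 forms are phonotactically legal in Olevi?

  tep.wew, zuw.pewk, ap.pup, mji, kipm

tep.wew — violates constraint 3: word begins with /t/ → phonotactically illegal
zuw.pewk — violates constraint 1: syllable 2 coda /wk/ has 2 consonants (> 1) → phonotactically illegal
ap.pup — violates constraint 4: adjacent identical consonants /pp/ → phonotactically illegal
mji — violates constraint 2: syllable 1 onset /mj/ has 2 consonants (> 1) → phonotactically illegal
kipm — violates constraint 1: syllable 1 coda /pm/ has 2 consonants (> 1) → phonotactically illegal
No form is phonotactically legal → 0.

0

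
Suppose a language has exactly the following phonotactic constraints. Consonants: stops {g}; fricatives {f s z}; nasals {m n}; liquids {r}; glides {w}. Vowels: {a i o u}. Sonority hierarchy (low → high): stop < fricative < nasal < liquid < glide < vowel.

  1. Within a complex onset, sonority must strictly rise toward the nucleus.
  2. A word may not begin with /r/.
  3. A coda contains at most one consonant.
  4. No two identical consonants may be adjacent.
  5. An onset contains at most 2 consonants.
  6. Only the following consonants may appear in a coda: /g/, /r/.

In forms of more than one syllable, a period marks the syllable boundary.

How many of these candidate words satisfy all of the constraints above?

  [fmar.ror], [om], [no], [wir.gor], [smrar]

2

[fmar.ror] — violates constraint 4: adjacent identical consonants /rr/ → ill-formed
[om] — violates constraint 6: syllable 1 coda contains /m/, which is not a licensed coda consonant → ill-formed
[no] — σ1 onset /n/, coda /∅/ ok → well-formed
[wir.gor] — σ1 onset /w/, coda /r/ ok; σ2 onset /g/, coda /r/ ok → well-formed
[smrar] — violates constraint 5: syllable 1 onset /smr/ has 3 consonants (> 2) → ill-formed
Well-formed: [no], [wir.gor] → 2.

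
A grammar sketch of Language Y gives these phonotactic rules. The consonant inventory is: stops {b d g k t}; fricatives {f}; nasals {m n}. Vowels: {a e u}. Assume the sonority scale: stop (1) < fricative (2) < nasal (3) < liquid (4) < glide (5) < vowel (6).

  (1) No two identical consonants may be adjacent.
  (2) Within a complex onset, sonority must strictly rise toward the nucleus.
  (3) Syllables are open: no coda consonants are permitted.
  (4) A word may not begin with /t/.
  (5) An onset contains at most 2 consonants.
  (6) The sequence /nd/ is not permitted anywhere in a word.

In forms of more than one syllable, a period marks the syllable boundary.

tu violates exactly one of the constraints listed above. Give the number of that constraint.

4

tu: word begins with /t/.
This is a violation of constraint 4: "A word may not begin with /t/."
The remaining constraints (1, 2, 3, 5, 6) are satisfied.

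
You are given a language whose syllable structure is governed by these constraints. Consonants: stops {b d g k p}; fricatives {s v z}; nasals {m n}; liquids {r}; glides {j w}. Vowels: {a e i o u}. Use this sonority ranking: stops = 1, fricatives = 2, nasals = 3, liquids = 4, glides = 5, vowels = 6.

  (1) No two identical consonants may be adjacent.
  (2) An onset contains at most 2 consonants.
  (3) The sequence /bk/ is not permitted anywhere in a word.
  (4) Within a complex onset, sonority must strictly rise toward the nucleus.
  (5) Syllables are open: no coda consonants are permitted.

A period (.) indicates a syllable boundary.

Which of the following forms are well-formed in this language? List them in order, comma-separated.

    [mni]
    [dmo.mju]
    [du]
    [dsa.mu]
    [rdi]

[mni] — violates constraint 4: syllable 1 onset /mn/: /m/ (nasal, 3) → /n/ (nasal, 3) does not rise → ill-formed
[dmo.mju] — σ1 onset /dm/ (1→3 rises), coda /∅/ ok; σ2 onset /mj/ (3→5 rises), coda /∅/ ok → well-formed
[du] — σ1 onset /d/, coda /∅/ ok → well-formed
[dsa.mu] — σ1 onset /ds/ (1→2 rises), coda /∅/ ok; σ2 onset /m/, coda /∅/ ok → well-formed
[rdi] — violates constraint 4: syllable 1 onset /rd/: /r/ (liquid, 4) → /d/ (stop, 1) does not rise → ill-formed

[dmo.mju], [du], [dsa.mu]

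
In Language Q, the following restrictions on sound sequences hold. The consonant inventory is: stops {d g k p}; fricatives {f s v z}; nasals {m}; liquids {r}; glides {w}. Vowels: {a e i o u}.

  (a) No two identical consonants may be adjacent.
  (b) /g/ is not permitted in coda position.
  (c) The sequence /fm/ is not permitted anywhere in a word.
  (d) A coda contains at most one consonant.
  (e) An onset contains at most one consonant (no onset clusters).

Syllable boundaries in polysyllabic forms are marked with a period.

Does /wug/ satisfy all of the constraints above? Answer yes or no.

no

/wug/ — violates constraint (b): syllable 1 coda contains /g/ → phonotactically illegal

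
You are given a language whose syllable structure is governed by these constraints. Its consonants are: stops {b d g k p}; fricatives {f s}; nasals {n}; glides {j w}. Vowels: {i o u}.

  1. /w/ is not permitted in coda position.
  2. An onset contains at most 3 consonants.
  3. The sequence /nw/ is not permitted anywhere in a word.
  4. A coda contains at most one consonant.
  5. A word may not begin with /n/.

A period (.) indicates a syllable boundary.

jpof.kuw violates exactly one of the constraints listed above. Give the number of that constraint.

jpof.kuw: syllable 2 coda contains /w/.
This is a violation of constraint 1: "/w/ is not permitted in coda position."
The remaining constraints (2, 3, 4, 5) are satisfied.

1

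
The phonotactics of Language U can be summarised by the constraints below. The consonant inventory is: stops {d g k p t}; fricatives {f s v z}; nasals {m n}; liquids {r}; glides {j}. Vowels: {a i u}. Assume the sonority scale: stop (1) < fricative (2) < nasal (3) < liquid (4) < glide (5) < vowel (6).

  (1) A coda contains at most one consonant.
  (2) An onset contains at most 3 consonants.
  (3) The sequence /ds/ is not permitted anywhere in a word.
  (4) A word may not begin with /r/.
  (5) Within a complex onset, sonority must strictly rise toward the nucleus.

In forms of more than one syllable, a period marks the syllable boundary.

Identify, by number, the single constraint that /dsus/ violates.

/dsus/: contains banned sequence /ds/.
This is a violation of constraint 3: "The sequence /ds/ is not permitted anywhere in a word."
The remaining constraints (1, 2, 4, 5) are satisfied.

3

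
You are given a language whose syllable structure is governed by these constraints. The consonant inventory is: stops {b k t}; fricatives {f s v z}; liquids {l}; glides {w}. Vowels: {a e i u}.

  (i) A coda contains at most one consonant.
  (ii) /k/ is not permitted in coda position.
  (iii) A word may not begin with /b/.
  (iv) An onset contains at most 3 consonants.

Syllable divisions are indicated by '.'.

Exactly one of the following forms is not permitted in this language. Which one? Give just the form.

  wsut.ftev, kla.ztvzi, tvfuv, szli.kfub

wsut.ftev — σ1 onset /ws/ (2C), coda /t/ ok; σ2 onset /ft/ (2C), coda /v/ ok → permitted
kla.ztvzi — violates constraint (iv): syllable 2 onset /ztvz/ has 4 consonants (> 3) → not permitted
tvfuv — σ1 onset /tvf/ (3C), coda /v/ ok → permitted
szli.kfub — σ1 onset /szl/ (3C), coda /∅/ ok; σ2 onset /kf/ (2C), coda /b/ ok → permitted

kla.ztvzi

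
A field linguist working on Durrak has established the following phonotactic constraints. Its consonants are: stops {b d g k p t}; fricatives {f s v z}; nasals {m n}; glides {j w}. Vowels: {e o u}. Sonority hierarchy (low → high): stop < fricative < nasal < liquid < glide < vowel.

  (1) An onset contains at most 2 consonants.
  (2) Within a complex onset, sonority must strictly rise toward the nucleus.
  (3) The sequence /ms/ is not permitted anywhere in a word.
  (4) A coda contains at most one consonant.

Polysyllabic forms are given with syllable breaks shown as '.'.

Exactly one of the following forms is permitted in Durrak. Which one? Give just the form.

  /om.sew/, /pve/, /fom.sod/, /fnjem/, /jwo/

/om.sew/ — violates constraint 3: contains banned sequence /ms/ → not permitted
/pve/ — σ1 onset /pv/ (1→2 rises), coda /∅/ ok → permitted
/fom.sod/ — violates constraint 3: contains banned sequence /ms/ → not permitted
/fnjem/ — violates constraint 1: syllable 1 onset /fnj/ has 3 consonants (> 2) → not permitted
/jwo/ — violates constraint 2: syllable 1 onset /jw/: /j/ (glide, 5) → /w/ (glide, 5) does not rise → not permitted

/pve/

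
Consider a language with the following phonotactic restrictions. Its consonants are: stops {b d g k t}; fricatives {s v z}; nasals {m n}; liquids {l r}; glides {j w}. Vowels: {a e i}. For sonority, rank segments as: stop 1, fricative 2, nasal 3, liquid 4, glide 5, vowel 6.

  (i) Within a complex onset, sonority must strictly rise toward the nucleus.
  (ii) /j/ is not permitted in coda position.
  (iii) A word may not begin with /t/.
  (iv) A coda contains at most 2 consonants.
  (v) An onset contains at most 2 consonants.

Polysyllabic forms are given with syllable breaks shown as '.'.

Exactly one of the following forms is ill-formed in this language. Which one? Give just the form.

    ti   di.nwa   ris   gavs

ti — violates constraint (iii): word begins with /t/ → ill-formed
di.nwa — σ1 onset /d/, coda /∅/ ok; σ2 onset /nw/ (3→5 rises), coda /∅/ ok → well-formed
ris — σ1 onset /r/, coda /s/ ok → well-formed
gavs — σ1 onset /g/, coda /vs/ (2C) ok → well-formed

ti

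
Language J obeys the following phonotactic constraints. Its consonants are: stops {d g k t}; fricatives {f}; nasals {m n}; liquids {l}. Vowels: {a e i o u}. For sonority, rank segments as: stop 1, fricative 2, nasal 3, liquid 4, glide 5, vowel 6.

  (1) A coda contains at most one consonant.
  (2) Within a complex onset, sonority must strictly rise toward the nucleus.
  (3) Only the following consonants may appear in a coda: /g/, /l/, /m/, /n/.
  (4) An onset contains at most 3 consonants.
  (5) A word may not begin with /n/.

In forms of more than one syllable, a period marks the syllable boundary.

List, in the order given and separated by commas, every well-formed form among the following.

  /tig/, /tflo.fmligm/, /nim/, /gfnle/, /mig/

/tig/, /mig/

/tig/ — σ1 onset /t/, coda /g/ ok → well-formed
/tflo.fmligm/ — violates constraint 1: syllable 2 coda /gm/ has 2 consonants (> 1) → ill-formed
/nim/ — violates constraint 5: word begins with /n/ → ill-formed
/gfnle/ — violates constraint 4: syllable 1 onset /gfnl/ has 4 consonants (> 3) → ill-formed
/mig/ — σ1 onset /m/, coda /g/ ok → well-formed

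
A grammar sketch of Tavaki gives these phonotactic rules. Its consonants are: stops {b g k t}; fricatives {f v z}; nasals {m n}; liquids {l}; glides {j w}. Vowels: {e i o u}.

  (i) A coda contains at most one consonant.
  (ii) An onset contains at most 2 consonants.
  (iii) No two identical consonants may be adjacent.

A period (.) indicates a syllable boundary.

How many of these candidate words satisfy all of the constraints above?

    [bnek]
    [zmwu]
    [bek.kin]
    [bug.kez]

2

[bnek] — σ1 onset /bn/ (2C), coda /k/ ok → licit
[zmwu] — violates constraint (ii): syllable 1 onset /zmw/ has 3 consonants (> 2) → illicit
[bek.kin] — violates constraint (iii): adjacent identical consonants /kk/ → illicit
[bug.kez] — σ1 onset /b/, coda /g/ ok; σ2 onset /k/, coda /z/ ok → licit
Licit: [bnek], [bug.kez] → 2.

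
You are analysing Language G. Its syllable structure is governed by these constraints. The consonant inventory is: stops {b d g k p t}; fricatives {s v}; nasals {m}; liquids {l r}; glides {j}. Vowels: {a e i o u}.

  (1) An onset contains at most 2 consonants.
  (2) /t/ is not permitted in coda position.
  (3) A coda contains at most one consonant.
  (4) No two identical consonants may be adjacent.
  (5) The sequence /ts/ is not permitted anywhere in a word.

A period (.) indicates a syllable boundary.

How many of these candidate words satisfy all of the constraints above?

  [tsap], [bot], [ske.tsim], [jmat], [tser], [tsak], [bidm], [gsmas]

0

[tsap] — violates constraint 5: contains banned sequence /ts/ → not permitted
[bot] — violates constraint 2: syllable 1 coda contains /t/ → not permitted
[ske.tsim] — violates constraint 5: contains banned sequence /ts/ → not permitted
[jmat] — violates constraint 2: syllable 1 coda contains /t/ → not permitted
[tser] — violates constraint 5: contains banned sequence /ts/ → not permitted
[tsak] — violates constraint 5: contains banned sequence /ts/ → not permitted
[bidm] — violates constraint 3: syllable 1 coda /dm/ has 2 consonants (> 1) → not permitted
[gsmas] — violates constraint 1: syllable 1 onset /gsm/ has 3 consonants (> 2) → not permitted
No form is permitted → 0.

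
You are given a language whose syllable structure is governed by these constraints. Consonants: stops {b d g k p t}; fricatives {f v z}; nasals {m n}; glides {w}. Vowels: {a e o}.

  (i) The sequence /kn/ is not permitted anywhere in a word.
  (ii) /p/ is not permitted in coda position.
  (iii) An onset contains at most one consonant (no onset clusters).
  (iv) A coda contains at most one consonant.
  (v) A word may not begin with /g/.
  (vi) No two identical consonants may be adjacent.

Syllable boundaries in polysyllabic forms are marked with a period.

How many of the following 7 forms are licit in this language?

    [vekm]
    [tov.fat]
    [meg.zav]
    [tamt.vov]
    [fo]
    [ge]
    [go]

3

[vekm] — violates constraint (iv): syllable 1 coda /km/ has 2 consonants (> 1) → illicit
[tov.fat] — σ1 onset /t/, coda /v/ ok; σ2 onset /f/, coda /t/ ok → licit
[meg.zav] — σ1 onset /m/, coda /g/ ok; σ2 onset /z/, coda /v/ ok → licit
[tamt.vov] — violates constraint (iv): syllable 1 coda /mt/ has 2 consonants (> 1) → illicit
[fo] — σ1 onset /f/, coda /∅/ ok → licit
[ge] — violates constraint (v): word begins with /g/ → illicit
[go] — violates constraint (v): word begins with /g/ → illicit
Licit: [tov.fat], [meg.zav], [fo] → 3.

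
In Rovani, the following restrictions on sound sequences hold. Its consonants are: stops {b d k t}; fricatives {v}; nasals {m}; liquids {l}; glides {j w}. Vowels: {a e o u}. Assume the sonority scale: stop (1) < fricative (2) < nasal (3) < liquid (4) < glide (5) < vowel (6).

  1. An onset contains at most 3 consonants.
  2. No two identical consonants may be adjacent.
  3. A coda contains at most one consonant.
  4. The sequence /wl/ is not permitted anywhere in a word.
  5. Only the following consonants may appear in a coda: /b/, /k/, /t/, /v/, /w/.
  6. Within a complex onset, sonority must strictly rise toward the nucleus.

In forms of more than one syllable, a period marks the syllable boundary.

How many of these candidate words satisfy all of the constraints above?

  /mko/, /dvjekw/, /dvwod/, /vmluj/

0

/mko/ — violates constraint 6: syllable 1 onset /mk/: /m/ (nasal, 3) → /k/ (stop, 1) does not rise → phonotactically illegal
/dvjekw/ — violates constraint 3: syllable 1 coda /kw/ has 2 consonants (> 1) → phonotactically illegal
/dvwod/ — violates constraint 5: syllable 1 coda contains /d/, which is not a licensed coda consonant → phonotactically illegal
/vmluj/ — violates constraint 5: syllable 1 coda contains /j/, which is not a licensed coda consonant → phonotactically illegal
No form is phonotactically legal → 0.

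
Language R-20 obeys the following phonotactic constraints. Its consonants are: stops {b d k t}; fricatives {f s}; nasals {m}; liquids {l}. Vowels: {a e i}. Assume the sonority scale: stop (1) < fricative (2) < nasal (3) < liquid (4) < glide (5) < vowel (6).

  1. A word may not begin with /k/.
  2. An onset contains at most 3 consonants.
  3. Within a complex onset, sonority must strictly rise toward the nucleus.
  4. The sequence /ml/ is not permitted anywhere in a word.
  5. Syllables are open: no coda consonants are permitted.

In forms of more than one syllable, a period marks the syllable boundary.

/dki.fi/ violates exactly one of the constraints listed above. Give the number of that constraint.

/dki.fi/: syllable 1 onset /dk/: /d/ (stop, 1) → /k/ (stop, 1) does not rise.
This is a violation of constraint 3: "Within a complex onset, sonority must strictly rise toward the nucleus."
The remaining constraints (1, 2, 4, 5) are satisfied.

3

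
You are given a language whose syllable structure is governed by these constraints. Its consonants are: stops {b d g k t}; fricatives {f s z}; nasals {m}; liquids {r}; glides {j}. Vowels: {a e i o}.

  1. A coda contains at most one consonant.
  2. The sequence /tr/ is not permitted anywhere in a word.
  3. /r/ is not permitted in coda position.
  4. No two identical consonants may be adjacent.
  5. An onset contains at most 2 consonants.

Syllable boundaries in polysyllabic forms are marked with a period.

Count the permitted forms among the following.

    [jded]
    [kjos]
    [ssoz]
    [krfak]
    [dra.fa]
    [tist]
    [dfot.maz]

4

[jded] — σ1 onset /jd/ (2C), coda /d/ ok → permitted
[kjos] — σ1 onset /kj/ (2C), coda /s/ ok → permitted
[ssoz] — violates constraint 4: adjacent identical consonants /ss/ → not permitted
[krfak] — violates constraint 5: syllable 1 onset /krf/ has 3 consonants (> 2) → not permitted
[dra.fa] — σ1 onset /dr/ (2C), coda /∅/ ok; σ2 onset /f/, coda /∅/ ok → permitted
[tist] — violates constraint 1: syllable 1 coda /st/ has 2 consonants (> 1) → not permitted
[dfot.maz] — σ1 onset /df/ (2C), coda /t/ ok; σ2 onset /m/, coda /z/ ok → permitted
Permitted: [jded], [kjos], [dra.fa], [dfot.maz] → 4.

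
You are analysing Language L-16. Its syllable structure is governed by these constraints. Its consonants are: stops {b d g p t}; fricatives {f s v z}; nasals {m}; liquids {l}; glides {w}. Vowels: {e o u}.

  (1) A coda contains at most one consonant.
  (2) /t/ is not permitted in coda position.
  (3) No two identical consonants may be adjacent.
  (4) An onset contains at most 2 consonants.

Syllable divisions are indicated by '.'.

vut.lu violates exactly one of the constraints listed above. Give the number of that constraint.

vut.lu: syllable 1 coda contains /t/.
This is a violation of constraint 2: "/t/ is not permitted in coda position."
The remaining constraints (1, 3, 4) are satisfied.

2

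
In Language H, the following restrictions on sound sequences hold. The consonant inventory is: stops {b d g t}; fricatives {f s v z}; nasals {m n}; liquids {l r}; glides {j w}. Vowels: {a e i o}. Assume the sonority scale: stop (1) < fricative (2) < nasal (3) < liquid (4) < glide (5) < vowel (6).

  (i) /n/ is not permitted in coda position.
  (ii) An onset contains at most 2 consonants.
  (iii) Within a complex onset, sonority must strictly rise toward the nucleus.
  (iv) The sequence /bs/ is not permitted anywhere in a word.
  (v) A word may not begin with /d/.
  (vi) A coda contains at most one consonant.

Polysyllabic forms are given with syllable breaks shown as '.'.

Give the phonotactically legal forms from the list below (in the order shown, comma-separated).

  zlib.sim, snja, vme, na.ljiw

vme, na.ljiw

zlib.sim — violates constraint (iv): contains banned sequence /bs/ → phonotactically illegal
snja — violates constraint (ii): syllable 1 onset /snj/ has 3 consonants (> 2) → phonotactically illegal
vme — σ1 onset /vm/ (2→3 rises), coda /∅/ ok → phonotactically legal
na.ljiw — σ1 onset /n/, coda /∅/ ok; σ2 onset /lj/ (4→5 rises), coda /w/ ok → phonotactically legal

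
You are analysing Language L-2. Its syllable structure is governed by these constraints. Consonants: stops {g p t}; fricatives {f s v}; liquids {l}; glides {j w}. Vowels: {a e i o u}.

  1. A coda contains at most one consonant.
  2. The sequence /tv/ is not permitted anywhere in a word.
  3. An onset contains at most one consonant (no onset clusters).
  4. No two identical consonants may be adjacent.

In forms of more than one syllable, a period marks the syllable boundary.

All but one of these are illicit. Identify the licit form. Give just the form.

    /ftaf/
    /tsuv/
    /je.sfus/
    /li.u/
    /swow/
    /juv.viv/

/li.u/

/ftaf/ — violates constraint 3: syllable 1 onset /ft/ has 2 consonants (> 1) → illicit
/tsuv/ — violates constraint 3: syllable 1 onset /ts/ has 2 consonants (> 1) → illicit
/je.sfus/ — violates constraint 3: syllable 2 onset /sf/ has 2 consonants (> 1) → illicit
/li.u/ — σ1 onset /l/, coda /∅/ ok; σ2 onset /∅/, coda /∅/ ok → licit
/swow/ — violates constraint 3: syllable 1 onset /sw/ has 2 consonants (> 1) → illicit
/juv.viv/ — violates constraint 4: adjacent identical consonants /vv/ → illicit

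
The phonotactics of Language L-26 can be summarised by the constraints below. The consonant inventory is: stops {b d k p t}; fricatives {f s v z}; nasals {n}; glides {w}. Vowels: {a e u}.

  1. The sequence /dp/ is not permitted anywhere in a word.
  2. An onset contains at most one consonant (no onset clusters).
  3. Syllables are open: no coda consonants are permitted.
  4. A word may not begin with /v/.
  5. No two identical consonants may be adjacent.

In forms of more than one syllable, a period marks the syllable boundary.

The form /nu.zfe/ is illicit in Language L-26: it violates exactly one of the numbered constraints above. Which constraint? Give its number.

2

/nu.zfe/: syllable 2 onset /zf/ has 2 consonants (> 1).
This is a violation of constraint 2: "An onset contains at most one consonant (no onset clusters)."
The remaining constraints (1, 3, 4, 5) are satisfied.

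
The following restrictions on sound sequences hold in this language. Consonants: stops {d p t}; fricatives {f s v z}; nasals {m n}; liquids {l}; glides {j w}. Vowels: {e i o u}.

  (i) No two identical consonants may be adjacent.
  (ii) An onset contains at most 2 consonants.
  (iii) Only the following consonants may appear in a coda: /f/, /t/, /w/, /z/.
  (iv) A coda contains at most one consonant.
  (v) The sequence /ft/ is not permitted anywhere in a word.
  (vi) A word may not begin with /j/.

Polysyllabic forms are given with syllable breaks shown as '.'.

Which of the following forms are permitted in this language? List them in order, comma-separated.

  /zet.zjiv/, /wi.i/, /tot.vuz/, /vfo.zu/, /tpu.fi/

/wi.i/, /tot.vuz/, /vfo.zu/, /tpu.fi/

/zet.zjiv/ — violates constraint (iii): syllable 2 coda contains /v/, which is not a licensed coda consonant → not permitted
/wi.i/ — σ1 onset /w/, coda /∅/ ok; σ2 onset /∅/, coda /∅/ ok → permitted
/tot.vuz/ — σ1 onset /t/, coda /t/ ok; σ2 onset /v/, coda /z/ ok → permitted
/vfo.zu/ — σ1 onset /vf/ (2C), coda /∅/ ok; σ2 onset /z/, coda /∅/ ok → permitted
/tpu.fi/ — σ1 onset /tp/ (2C), coda /∅/ ok; σ2 onset /f/, coda /∅/ ok → permitted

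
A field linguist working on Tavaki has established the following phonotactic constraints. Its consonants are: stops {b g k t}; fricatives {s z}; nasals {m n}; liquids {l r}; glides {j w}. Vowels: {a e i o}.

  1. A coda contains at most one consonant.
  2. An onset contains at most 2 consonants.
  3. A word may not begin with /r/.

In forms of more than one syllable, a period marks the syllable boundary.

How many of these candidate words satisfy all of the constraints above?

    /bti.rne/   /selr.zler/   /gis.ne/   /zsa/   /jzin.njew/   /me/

5

/bti.rne/ — σ1 onset /bt/ (2C), coda /∅/ ok; σ2 onset /rn/ (2C), coda /∅/ ok → permitted
/selr.zler/ — violates constraint 1: syllable 1 coda /lr/ has 2 consonants (> 1) → not permitted
/gis.ne/ — σ1 onset /g/, coda /s/ ok; σ2 onset /n/, coda /∅/ ok → permitted
/zsa/ — σ1 onset /zs/ (2C), coda /∅/ ok → permitted
/jzin.njew/ — σ1 onset /jz/ (2C), coda /n/ ok; σ2 onset /nj/ (2C), coda /w/ ok → permitted
/me/ — σ1 onset /m/, coda /∅/ ok → permitted
Permitted: /bti.rne/, /gis.ne/, /zsa/, /jzin.njew/, /me/ → 5.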